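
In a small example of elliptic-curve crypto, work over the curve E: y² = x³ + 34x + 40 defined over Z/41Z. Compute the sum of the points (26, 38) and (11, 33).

(36, 27)

(26, 38) + (11, 33). λ = (33 - 38)/(11 - 26) ≡ 36/26 mod 41. 26⁻¹ ≡ 30 (mod 41) since 26·30 = 780 ≡ 1, so λ ≡ 14.
  x = λ² - 26 - 11 = 196 - 37 ≡ 36; y = λ·(26 - 36) - 38 ≡ 27. → (36, 27)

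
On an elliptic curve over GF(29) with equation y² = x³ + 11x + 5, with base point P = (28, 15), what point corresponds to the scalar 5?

Repeated addition: build up to 5P.
2P: tangent at (28, 15): λ = (3·28² + 11)/(2·15) ≡ 14/1. 1⁻¹ ≡ 1 (mod 29) since 1·1 = 1 ≡ 1, so λ ≡ 14·1 ≡ 14.
  x = λ² - 28 - 28 = 196 - 56 ≡ 24; y = λ·(28 - 24) - 15 ≡ 12. → (24, 12)
3P: (24, 12) + (28, 15). λ = (15 - 12)/(28 - 24) ≡ 3/4 mod 29. 4⁻¹ ≡ 22 (mod 29) since 4·22 = 88 ≡ 1, so λ ≡ 8.
  x = λ² - 24 - 28 = 64 - 52 ≡ 12; y = λ·(24 - 12) - 12 ≡ 26. → (12, 26)
4P: (12, 26) + (28, 15). λ = (15 - 26)/(28 - 12) ≡ 18/16 mod 29. 16⁻¹ ≡ 20 (mod 29), so λ ≡ 12.
  x = λ² - 12 - 28 = 144 - 40 ≡ 17; y = λ·(12 - 17) - 26 ≡ 1. → (17, 1)
5P: (17, 1) + (28, 15). λ = (15 - 1)/(28 - 17) ≡ 14/11 mod 29. 11⁻¹ ≡ 8 (mod 29), so λ ≡ 25.
  x = λ² - 17 - 28 = 625 - 45 ≡ 0; y = λ·(17 - 0) - 1 ≡ 18. → (0, 18)

(0, 18)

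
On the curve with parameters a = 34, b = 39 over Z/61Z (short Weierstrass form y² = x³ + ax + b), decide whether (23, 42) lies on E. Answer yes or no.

yes

y² = 42² ≡ 56; x³ + 34x + 39 = 12988 ≡ 56 (mod 61). 56 = 56.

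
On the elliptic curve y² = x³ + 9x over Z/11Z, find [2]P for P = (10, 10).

tangent at (10, 10): λ = (3·10² + 9)/(2·10) ≡ 1/9. 9⁻¹ ≡ 5 (mod 11) since 9·5 = 45 ≡ 1, so λ ≡ 1·5 ≡ 5.
  x = λ² - 10 - 10 = 25 - 20 ≡ 5; y = λ·(10 - 5) - 10 ≡ 4. → (5, 4)

(5, 4)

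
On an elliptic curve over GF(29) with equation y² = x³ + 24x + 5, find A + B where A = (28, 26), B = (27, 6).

(26, 14)

(28, 26) + (27, 6). λ = (6 - 26)/(27 - 28) ≡ 9/28 mod 29. 28⁻¹ ≡ 28 (mod 29), so λ ≡ 20.
  x = λ² - 28 - 27 = 400 - 55 ≡ 26; y = λ·(28 - 26) - 26 ≡ 14. → (26, 14)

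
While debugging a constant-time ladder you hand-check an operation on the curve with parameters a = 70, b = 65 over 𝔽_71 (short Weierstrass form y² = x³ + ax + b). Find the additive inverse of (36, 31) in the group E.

(36, 40)

-(36, 31) = (36, -31 mod 71) = (36, 40).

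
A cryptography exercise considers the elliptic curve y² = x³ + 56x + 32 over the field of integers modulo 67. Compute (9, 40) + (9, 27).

The two points share x = 9 and their y-coordinates satisfy 40 + 27 ≡ 0 (mod 67), so they are inverses. Their sum is 𝒪.

O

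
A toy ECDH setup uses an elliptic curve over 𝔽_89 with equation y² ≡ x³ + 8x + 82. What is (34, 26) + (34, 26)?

(61, 45)

tangent at (34, 26): λ = (3·34² + 8)/(2·26) ≡ 5/52. 52⁻¹ ≡ 12 (mod 89), so λ ≡ 5·12 ≡ 60.
  x = λ² - 34 - 34 = 3600 - 68 ≡ 61; y = λ·(34 - 61) - 26 ≡ 45. → (61, 45)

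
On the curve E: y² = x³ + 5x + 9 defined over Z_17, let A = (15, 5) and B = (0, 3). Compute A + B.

(3, 0)

(15, 5) + (0, 3). λ = (3 - 5)/(0 - 15) ≡ 15/2 mod 17. 2⁻¹ ≡ 9 (mod 17) since 2·9 = 18 ≡ 1, so λ ≡ 16.
  x = λ² - 15 - 0 = 256 - 15 ≡ 3; y = λ·(15 - 3) - 5 ≡ 0. → (3, 0)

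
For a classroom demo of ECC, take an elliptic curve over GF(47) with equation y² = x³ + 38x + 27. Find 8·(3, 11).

(38, 15)

Write Q = (3, 11).
Repeated addition: build up to 8Q.
2Q: tangent at (3, 11): λ = (3·3² + 38)/(2·11) ≡ 18/22. 22⁻¹ ≡ 15 (mod 47), so λ ≡ 18·15 ≡ 35.
  x = λ² - 3 - 3 = 1225 - 6 ≡ 44; y = λ·(3 - 44) - 11 ≡ 11. → (44, 11)
3Q: (44, 11) + (3, 11). λ = (11 - 11)/(3 - 44) ≡ 0/6 mod 47. 6⁻¹ ≡ 8 (mod 47), so λ ≡ 0.
  x = λ² - 44 - 3 = 0 - 47 ≡ 0; y = λ·(44 - 0) - 11 ≡ 36. → (0, 36)
4Q: (0, 36) + (3, 11). λ = (11 - 36)/(3 - 0) ≡ 22/3 mod 47. 3⁻¹ ≡ 16 (mod 47) since 3·16 = 48 ≡ 1, so λ ≡ 23.
  x = λ² - 0 - 3 = 529 - 3 ≡ 9; y = λ·(0 - 9) - 36 ≡ 39. → (9, 39)
5Q: (9, 39) + (3, 11). λ = (11 - 39)/(3 - 9) ≡ 19/41 mod 47. 41⁻¹ ≡ 39 (mod 47), so λ ≡ 36.
  x = λ² - 9 - 3 = 1296 - 12 ≡ 15; y = λ·(9 - 15) - 39 ≡ 27. → (15, 27)
6Q: (15, 27) + (3, 11). λ = (11 - 27)/(3 - 15) ≡ 31/35 mod 47. 35⁻¹ ≡ 43 (mod 47), so λ ≡ 17.
  x = λ² - 15 - 3 = 289 - 18 ≡ 36; y = λ·(15 - 36) - 27 ≡ 39. → (36, 39)
7Q: (36, 39) + (3, 11). λ = (11 - 39)/(3 - 36) ≡ 19/14 mod 47. 14⁻¹ ≡ 37 (mod 47), so λ ≡ 45.
  x = λ² - 36 - 3 = 2025 - 39 ≡ 12; y = λ·(36 - 12) - 39 ≡ 7. → (12, 7)
8Q: (12, 7) + (3, 11). λ = (11 - 7)/(3 - 12) ≡ 4/38 mod 47. 38⁻¹ ≡ 26 (mod 47), so λ ≡ 10.
  x = λ² - 12 - 3 = 100 - 15 ≡ 38; y = λ·(12 - 38) - 7 ≡ 15. → (38, 15)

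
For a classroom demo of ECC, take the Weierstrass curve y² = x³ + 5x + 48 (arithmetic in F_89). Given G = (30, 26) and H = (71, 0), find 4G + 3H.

First 4G:
Repeated addition: build up to 4G.
2G: tangent at (30, 26): λ = (3·30² + 5)/(2·26) ≡ 35/52. 52⁻¹ ≡ 12 (mod 89), so λ ≡ 35·12 ≡ 64.
  x = λ² - 30 - 30 = 4096 - 60 ≡ 31; y = λ·(30 - 31) - 26 ≡ 88. → (31, 88)
3G: (31, 88) + (30, 26). λ = (26 - 88)/(30 - 31) ≡ 27/88 mod 89. 88⁻¹ ≡ 88 (mod 89), so λ ≡ 62.
  x = λ² - 31 - 30 = 3844 - 61 ≡ 45; y = λ·(31 - 45) - 88 ≡ 23. → (45, 23)
4G: (45, 23) + (30, 26). λ = (26 - 23)/(30 - 45) ≡ 3/74 mod 89. 74⁻¹ ≡ 83 (mod 89), so λ ≡ 71.
  x = λ² - 45 - 30 = 5041 - 75 ≡ 71; y = λ·(45 - 71) - 23 ≡ 0. → (71, 0)
4G = (71, 0).
Next 3H:
Repeated addition: build up to 3H.
2H: (71, 0) + (71, 0): same x and y₁ ≡ -y₂, so the sum is O.
3H: O + (71, 0) = (71, 0) (identity).
3H = (71, 0).
Finally 4G + 3H:
(71, 0) + (71, 0): same x and y₁ ≡ -y₂, so the sum is O.

O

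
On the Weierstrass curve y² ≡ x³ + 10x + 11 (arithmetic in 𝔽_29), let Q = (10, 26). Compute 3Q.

Repeated addition: build up to 3Q.
2Q: tangent at (10, 26): λ = (3·10² + 10)/(2·26) ≡ 20/23. 23⁻¹ ≡ 24 (mod 29), so λ ≡ 20·24 ≡ 16.
  x = λ² - 10 - 10 = 256 - 20 ≡ 4; y = λ·(10 - 4) - 26 ≡ 12. → (4, 12)
3Q: (4, 12) + (10, 26). λ = (26 - 12)/(10 - 4) ≡ 14/6 mod 29. 6⁻¹ ≡ 5 (mod 29), so λ ≡ 12.
  x = λ² - 4 - 10 = 144 - 14 ≡ 14; y = λ·(4 - 14) - 12 ≡ 13. → (14, 13)

(14, 13)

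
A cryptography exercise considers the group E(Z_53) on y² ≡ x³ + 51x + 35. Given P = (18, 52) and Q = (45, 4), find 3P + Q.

(40, 14)

First 3P:
Repeated addition: build up to 3P.
2P: tangent at (18, 52): λ = (3·18² + 51)/(2·52) ≡ 16/51. 51⁻¹ ≡ 26 (mod 53), so λ ≡ 16·26 ≡ 45.
  x = λ² - 18 - 18 = 2025 - 36 ≡ 28; y = λ·(18 - 28) - 52 ≡ 28. → (28, 28)
3P: (28, 28) + (18, 52). λ = (52 - 28)/(18 - 28) ≡ 24/43 mod 53. 43⁻¹ ≡ 37 (mod 53) since 43·37 = 1591 ≡ 1, so λ ≡ 40.
  x = λ² - 28 - 18 = 1600 - 46 ≡ 17; y = λ·(28 - 17) - 28 ≡ 41. → (17, 41)
3P = (17, 41).
Finally 3P + Q:
(17, 41) + (45, 4). λ = (4 - 41)/(45 - 17) ≡ 16/28 mod 53. 28⁻¹ ≡ 36 (mod 53), so λ ≡ 46.
  x = λ² - 17 - 45 = 2116 - 62 ≡ 40; y = λ·(17 - 40) - 41 ≡ 14. → (40, 14)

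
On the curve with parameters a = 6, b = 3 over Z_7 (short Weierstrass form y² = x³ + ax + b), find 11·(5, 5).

(5, 2)

Write Q = (5, 5).
Repeated addition: build up to 11Q.
2Q: tangent at (5, 5): λ = (3·5² + 6)/(2·5) ≡ 4/3. 3⁻¹ ≡ 5 (mod 7), so λ ≡ 4·5 ≡ 6.
  x = λ² - 5 - 5 = 36 - 10 ≡ 5; y = λ·(5 - 5) - 5 ≡ 2. → (5, 2)
3Q: (5, 2) + (5, 5): same x and y₁ ≡ -y₂, so the sum is ∞.
4Q: ∞ + (5, 5) = (5, 5) (identity).
5Q: tangent at (5, 5): λ = (3·5² + 6)/(2·5) ≡ 4/3. 3⁻¹ ≡ 5 (mod 7), so λ ≡ 4·5 ≡ 6.
  x = λ² - 5 - 5 = 36 - 10 ≡ 5; y = λ·(5 - 5) - 5 ≡ 2. → (5, 2)
6Q: (5, 2) + (5, 5): same x and y₁ ≡ -y₂, so the sum is ∞.
7Q: ∞ + (5, 5) = (5, 5) (identity).
8Q: tangent at (5, 5): λ = (3·5² + 6)/(2·5) ≡ 4/3. 3⁻¹ ≡ 5 (mod 7), so λ ≡ 4·5 ≡ 6.
  x = λ² - 5 - 5 = 36 - 10 ≡ 5; y = λ·(5 - 5) - 5 ≡ 2. → (5, 2)
9Q: (5, 2) + (5, 5): same x and y₁ ≡ -y₂, so the sum is ∞.
10Q: ∞ + (5, 5) = (5, 5) (identity).
11Q: tangent at (5, 5): λ = (3·5² + 6)/(2·5) ≡ 4/3. 3⁻¹ ≡ 5 (mod 7) since 3·5 = 15 ≡ 1, so λ ≡ 4·5 ≡ 6.
  x = λ² - 5 - 5 = 36 - 10 ≡ 5; y = λ·(5 - 5) - 5 ≡ 2. → (5, 2)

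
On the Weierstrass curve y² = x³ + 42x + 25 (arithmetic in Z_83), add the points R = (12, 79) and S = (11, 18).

(12, 79) + (11, 18). λ = (18 - 79)/(11 - 12) ≡ 22/82 mod 83. 82⁻¹ ≡ 82 (mod 83), so λ ≡ 61.
  x = λ² - 12 - 11 = 3721 - 23 ≡ 46; y = λ·(12 - 46) - 79 ≡ 5. → (46, 5)

(46, 5)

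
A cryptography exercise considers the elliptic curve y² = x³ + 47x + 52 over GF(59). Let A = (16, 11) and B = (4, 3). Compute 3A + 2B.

(55, 6)

First 3A:
Repeated addition: build up to 3A.
2A: tangent at (16, 11): λ = (3·16² + 47)/(2·11) ≡ 48/22. 22⁻¹ ≡ 51 (mod 59) since 22·51 = 1122 ≡ 1, so λ ≡ 48·51 ≡ 29.
  x = λ² - 16 - 16 = 841 - 32 ≡ 42; y = λ·(16 - 42) - 11 ≡ 2. → (42, 2)
3A: (42, 2) + (16, 11). λ = (11 - 2)/(16 - 42) ≡ 9/33 mod 59. 33⁻¹ ≡ 34 (mod 59) since 33·34 = 1122 ≡ 1, so λ ≡ 11.
  x = λ² - 42 - 16 = 121 - 58 ≡ 4; y = λ·(42 - 4) - 2 ≡ 3. → (4, 3)
3A = (4, 3).
Next 2B:
Repeated addition: build up to 2B.
2B: tangent at (4, 3): λ = (3·4² + 47)/(2·3) ≡ 36/6. 6⁻¹ ≡ 10 (mod 59), so λ ≡ 36·10 ≡ 6.
  x = λ² - 4 - 4 = 36 - 8 ≡ 28; y = λ·(4 - 28) - 3 ≡ 30. → (28, 30)
2B = (28, 30).
Finally 3A + 2B:
(4, 3) + (28, 30). λ = (30 - 3)/(28 - 4) ≡ 27/24 mod 59. 24⁻¹ ≡ 32 (mod 59), so λ ≡ 38.
  x = λ² - 4 - 28 = 1444 - 32 ≡ 55; y = λ·(4 - 55) - 3 ≡ 6. → (55, 6)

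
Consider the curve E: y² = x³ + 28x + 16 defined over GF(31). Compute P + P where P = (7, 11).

tangent at (7, 11): λ = (3·7² + 28)/(2·11) ≡ 20/22. 22⁻¹ ≡ 24 (mod 31) since 22·24 = 528 ≡ 1, so λ ≡ 20·24 ≡ 15.
  x = λ² - 7 - 7 = 225 - 14 ≡ 25; y = λ·(7 - 25) - 11 ≡ 29. → (25, 29)

(25, 29)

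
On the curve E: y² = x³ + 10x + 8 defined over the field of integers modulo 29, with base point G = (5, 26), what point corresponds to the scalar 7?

Double-and-add on 7 = (111)₂. Start with G = (5, 26) for the leading 1-bit.
double: tangent at (5, 26): λ = (3·5² + 10)/(2·26) ≡ 27/23. 23⁻¹ ≡ 24 (mod 29), so λ ≡ 27·24 ≡ 10.
  x = λ² - 5 - 5 = 100 - 10 ≡ 3; y = λ·(5 - 3) - 26 ≡ 23. → (3, 23)
add G: (3, 23) + (5, 26). λ = (26 - 23)/(5 - 3) ≡ 3/2 mod 29. 2⁻¹ ≡ 15 (mod 29) since 2·15 = 30 ≡ 1, so λ ≡ 16.
  x = λ² - 3 - 5 = 256 - 8 ≡ 16; y = λ·(3 - 16) - 23 ≡ 1. → (16, 1)
double: tangent at (16, 1): λ = (3·16² + 10)/(2·1) ≡ 24/2. 2⁻¹ ≡ 15 (mod 29) since 2·15 = 30 ≡ 1, so λ ≡ 24·15 ≡ 12.
  x = λ² - 16 - 16 = 144 - 32 ≡ 25; y = λ·(16 - 25) - 1 ≡ 7. → (25, 7)
add G: (25, 7) + (5, 26). λ = (26 - 7)/(5 - 25) ≡ 19/9 mod 29. 9⁻¹ ≡ 13 (mod 29), so λ ≡ 15.
  x = λ² - 25 - 5 = 225 - 30 ≡ 21; y = λ·(25 - 21) - 7 ≡ 24. → (21, 24)

(21, 24)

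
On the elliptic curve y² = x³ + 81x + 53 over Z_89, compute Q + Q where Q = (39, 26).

(29, 25)

tangent at (39, 26): λ = (3·39² + 81)/(2·26) ≡ 16/52. 52⁻¹ ≡ 12 (mod 89), so λ ≡ 16·12 ≡ 14.
  x = λ² - 39 - 39 = 196 - 78 ≡ 29; y = λ·(39 - 29) - 26 ≡ 25. → (29, 25)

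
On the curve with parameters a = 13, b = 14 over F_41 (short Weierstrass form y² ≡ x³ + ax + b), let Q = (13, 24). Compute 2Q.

(31, 27)

tangent at (13, 24): λ = (3·13² + 13)/(2·24) ≡ 28/7. 7⁻¹ ≡ 6 (mod 41) since 7·6 = 42 ≡ 1, so λ ≡ 28·6 ≡ 4.
  x = λ² - 13 - 13 = 16 - 26 ≡ 31; y = λ·(13 - 31) - 24 ≡ 27. → (31, 27)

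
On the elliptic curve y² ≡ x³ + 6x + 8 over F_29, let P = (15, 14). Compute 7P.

Double-and-add on 7 = (111)₂. Start with P = (15, 14) for the leading 1-bit.
double: tangent at (15, 14): λ = (3·15² + 6)/(2·14) ≡ 14/28. 28⁻¹ ≡ 28 (mod 29) since 28·28 = 784 ≡ 1, so λ ≡ 14·28 ≡ 15.
  x = λ² - 15 - 15 = 225 - 30 ≡ 21; y = λ·(15 - 21) - 14 ≡ 12. → (21, 12)
add P: (21, 12) + (15, 14). λ = (14 - 12)/(15 - 21) ≡ 2/23 mod 29. 23⁻¹ ≡ 24 (mod 29), so λ ≡ 19.
  x = λ² - 21 - 15 = 361 - 36 ≡ 6; y = λ·(21 - 6) - 12 ≡ 12. → (6, 12)
double: tangent at (6, 12): λ = (3·6² + 6)/(2·12) ≡ 27/24. 24⁻¹ ≡ 23 (mod 29), so λ ≡ 27·23 ≡ 12.
  x = λ² - 6 - 6 = 144 - 12 ≡ 16; y = λ·(6 - 16) - 12 ≡ 13. → (16, 13)
add P: (16, 13) + (15, 14). λ = (14 - 13)/(15 - 16) ≡ 1/28 mod 29. 28⁻¹ ≡ 28 (mod 29) since 28·28 = 784 ≡ 1, so λ ≡ 28.
  x = λ² - 16 - 15 = 784 - 31 ≡ 28; y = λ·(16 - 28) - 13 ≡ 28. → (28, 28)

(28, 28)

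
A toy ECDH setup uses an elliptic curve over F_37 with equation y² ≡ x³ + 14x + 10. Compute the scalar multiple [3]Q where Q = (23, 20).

Repeated addition: build up to 3Q.
2Q: tangent at (23, 20): λ = (3·23² + 14)/(2·20) ≡ 10/3. 3⁻¹ ≡ 25 (mod 37), so λ ≡ 10·25 ≡ 28.
  x = λ² - 23 - 23 = 784 - 46 ≡ 35; y = λ·(23 - 35) - 20 ≡ 14. → (35, 14)
3Q: (35, 14) + (23, 20). λ = (20 - 14)/(23 - 35) ≡ 6/25 mod 37. 25⁻¹ ≡ 3 (mod 37) since 25·3 = 75 ≡ 1, so λ ≡ 18.
  x = λ² - 35 - 23 = 324 - 58 ≡ 7; y = λ·(35 - 7) - 14 ≡ 9. → (7, 9)

(7, 9)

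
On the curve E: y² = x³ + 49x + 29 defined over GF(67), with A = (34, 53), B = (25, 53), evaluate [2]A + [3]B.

(43, 38)

First 2A:
Repeated addition: build up to 2A.
2A: tangent at (34, 53): λ = (3·34² + 49)/(2·53) ≡ 33/39. 39⁻¹ ≡ 55 (mod 67), so λ ≡ 33·55 ≡ 6.
  x = λ² - 34 - 34 = 36 - 68 ≡ 35; y = λ·(34 - 35) - 53 ≡ 8. → (35, 8)
2A = (35, 8).
Next 3B:
Repeated addition: build up to 3B.
2B: tangent at (25, 53): λ = (3·25² + 49)/(2·53) ≡ 48/39. 39⁻¹ ≡ 55 (mod 67), so λ ≡ 48·55 ≡ 27.
  x = λ² - 25 - 25 = 729 - 50 ≡ 9; y = λ·(25 - 9) - 53 ≡ 44. → (9, 44)
3B: (9, 44) + (25, 53). λ = (53 - 44)/(25 - 9) ≡ 9/16 mod 67. 16⁻¹ ≡ 21 (mod 67) since 16·21 = 336 ≡ 1, so λ ≡ 55.
  x = λ² - 9 - 25 = 3025 - 34 ≡ 43; y = λ·(9 - 43) - 44 ≡ 29. → (43, 29)
3B = (43, 29).
Finally 2A + 3B:
(35, 8) + (43, 29). λ = (29 - 8)/(43 - 35) ≡ 21/8 mod 67. 8⁻¹ ≡ 42 (mod 67) since 8·42 = 336 ≡ 1, so λ ≡ 11.
  x = λ² - 35 - 43 = 121 - 78 ≡ 43; y = λ·(35 - 43) - 8 ≡ 38. → (43, 38)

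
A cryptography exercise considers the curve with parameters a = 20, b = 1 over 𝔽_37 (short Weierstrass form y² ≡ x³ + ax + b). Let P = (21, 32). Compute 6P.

Double-and-add on 6 = (110)₂. Start with P = (21, 32) for the leading 1-bit.
double: tangent at (21, 32): λ = (3·21² + 20)/(2·32) ≡ 11/27. 27⁻¹ ≡ 11 (mod 37), so λ ≡ 11·11 ≡ 10.
  x = λ² - 21 - 21 = 100 - 42 ≡ 21; y = λ·(21 - 21) - 32 ≡ 5. → (21, 5)
add P: (21, 5) + (21, 32): same x and y₁ ≡ -y₂, so the sum is 𝒪.
double: 𝒪 + 𝒪 = 𝒪 (identity).

O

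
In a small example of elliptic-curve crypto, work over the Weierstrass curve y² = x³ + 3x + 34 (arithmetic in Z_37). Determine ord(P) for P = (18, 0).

2

2P: (18, 0) + (18, 0): same x and y₁ ≡ -y₂, so the sum is O.
2P = O, so the order is 2.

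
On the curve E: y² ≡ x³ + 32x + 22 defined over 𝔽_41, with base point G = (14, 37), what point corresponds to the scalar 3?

Repeated addition: build up to 3G.
2G: tangent at (14, 37): λ = (3·14² + 32)/(2·37) ≡ 5/33. 33⁻¹ ≡ 5 (mod 41) since 33·5 = 165 ≡ 1, so λ ≡ 5·5 ≡ 25.
  x = λ² - 14 - 14 = 625 - 28 ≡ 23; y = λ·(14 - 23) - 37 ≡ 25. → (23, 25)
3G: (23, 25) + (14, 37). λ = (37 - 25)/(14 - 23) ≡ 12/32 mod 41. 32⁻¹ ≡ 9 (mod 41) since 32·9 = 288 ≡ 1, so λ ≡ 26.
  x = λ² - 23 - 14 = 676 - 37 ≡ 24; y = λ·(23 - 24) - 25 ≡ 31. → (24, 31)

(24, 31)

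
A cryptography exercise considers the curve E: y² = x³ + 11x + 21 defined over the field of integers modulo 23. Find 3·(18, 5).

(8, 0)

Write P = (18, 5).
Repeated addition: build up to 3P.
2P: tangent at (18, 5): λ = (3·18² + 11)/(2·5) ≡ 17/10. 10⁻¹ ≡ 7 (mod 23) since 10·7 = 70 ≡ 1, so λ ≡ 17·7 ≡ 4.
  x = λ² - 18 - 18 = 16 - 36 ≡ 3; y = λ·(18 - 3) - 5 ≡ 9. → (3, 9)
3P: (3, 9) + (18, 5). λ = (5 - 9)/(18 - 3) ≡ 19/15 mod 23. 15⁻¹ ≡ 20 (mod 23) since 15·20 = 300 ≡ 1, so λ ≡ 12.
  x = λ² - 3 - 18 = 144 - 21 ≡ 8; y = λ·(3 - 8) - 9 ≡ 0. → (8, 0)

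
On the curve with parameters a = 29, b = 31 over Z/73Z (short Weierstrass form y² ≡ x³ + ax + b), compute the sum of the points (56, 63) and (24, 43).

(47, 43)

(56, 63) + (24, 43). λ = (43 - 63)/(24 - 56) ≡ 53/41 mod 73. 41⁻¹ ≡ 57 (mod 73), so λ ≡ 28.
  x = λ² - 56 - 24 = 784 - 80 ≡ 47; y = λ·(56 - 47) - 63 ≡ 43. → (47, 43)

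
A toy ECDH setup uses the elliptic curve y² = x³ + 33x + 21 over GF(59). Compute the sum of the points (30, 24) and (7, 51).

(41, 12)

(30, 24) + (7, 51). λ = (51 - 24)/(7 - 30) ≡ 27/36 mod 59. 36⁻¹ ≡ 41 (mod 59), so λ ≡ 45.
  x = λ² - 30 - 7 = 2025 - 37 ≡ 41; y = λ·(30 - 41) - 24 ≡ 12. → (41, 12)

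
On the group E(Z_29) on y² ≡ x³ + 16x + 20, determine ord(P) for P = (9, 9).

11

2P: tangent at (9, 9): λ = (3·9² + 16)/(2·9) ≡ 27/18. 18⁻¹ ≡ 21 (mod 29) since 18·21 = 378 ≡ 1, so λ ≡ 27·21 ≡ 16.
  x = λ² - 9 - 9 = 256 - 18 ≡ 6; y = λ·(9 - 6) - 9 ≡ 10. → (6, 10)
3P: (6, 10) + (9, 9). λ = (9 - 10)/(9 - 6) ≡ 28/3 mod 29. 3⁻¹ ≡ 10 (mod 29), so λ ≡ 19.
  x = λ² - 6 - 9 = 361 - 15 ≡ 27; y = λ·(6 - 27) - 10 ≡ 26. → (27, 26)
4P: (27, 26) + (9, 9). λ = (9 - 26)/(9 - 27) ≡ 12/11 mod 29. 11⁻¹ ≡ 8 (mod 29) since 11·8 = 88 ≡ 1, so λ ≡ 9.
  x = λ² - 27 - 9 = 81 - 36 ≡ 16; y = λ·(27 - 16) - 26 ≡ 15. → (16, 15)
5P: (16, 15) + (9, 9). λ = (9 - 15)/(9 - 16) ≡ 23/22 mod 29. 22⁻¹ ≡ 4 (mod 29), so λ ≡ 5.
  x = λ² - 16 - 9 = 25 - 25 ≡ 0; y = λ·(16 - 0) - 15 ≡ 7. → (0, 7)
6P: (0, 7) + (9, 9). λ = (9 - 7)/(9 - 0) ≡ 2/9 mod 29. 9⁻¹ ≡ 13 (mod 29), so λ ≡ 26.
  x = λ² - 0 - 9 = 676 - 9 ≡ 0; y = λ·(0 - 0) - 7 ≡ 22. → (0, 22)
7P: (0, 22) + (9, 9). λ = (9 - 22)/(9 - 0) ≡ 16/9 mod 29. 9⁻¹ ≡ 13 (mod 29), so λ ≡ 5.
  x = λ² - 0 - 9 = 25 - 9 ≡ 16; y = λ·(0 - 16) - 22 ≡ 14. → (16, 14)
8P: (16, 14) + (9, 9). λ = (9 - 14)/(9 - 16) ≡ 24/22 mod 29. 22⁻¹ ≡ 4 (mod 29), so λ ≡ 9.
  x = λ² - 16 - 9 = 81 - 25 ≡ 27; y = λ·(16 - 27) - 14 ≡ 3. → (27, 3)
9P: (27, 3) + (9, 9). λ = (9 - 3)/(9 - 27) ≡ 6/11 mod 29. 11⁻¹ ≡ 8 (mod 29) since 11·8 = 88 ≡ 1, so λ ≡ 19.
  x = λ² - 27 - 9 = 361 - 36 ≡ 6; y = λ·(27 - 6) - 3 ≡ 19. → (6, 19)
10P: (6, 19) + (9, 9). λ = (9 - 19)/(9 - 6) ≡ 19/3 mod 29. 3⁻¹ ≡ 10 (mod 29) since 3·10 = 30 ≡ 1, so λ ≡ 16.
  x = λ² - 6 - 9 = 256 - 15 ≡ 9; y = λ·(6 - 9) - 19 ≡ 20. → (9, 20)
11P: (9, 20) + (9, 9): same x and y₁ ≡ -y₂, so the sum is the point at infinity.
11P = the point at infinity, so the order is 11.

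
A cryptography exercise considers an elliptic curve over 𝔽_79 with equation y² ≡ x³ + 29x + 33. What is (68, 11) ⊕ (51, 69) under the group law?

(68, 11) + (51, 69). λ = (69 - 11)/(51 - 68) ≡ 58/62 mod 79. 62⁻¹ ≡ 65 (mod 79), so λ ≡ 57.
  x = λ² - 68 - 51 = 3249 - 119 ≡ 49; y = λ·(68 - 49) - 11 ≡ 45. → (49, 45)

(49, 45)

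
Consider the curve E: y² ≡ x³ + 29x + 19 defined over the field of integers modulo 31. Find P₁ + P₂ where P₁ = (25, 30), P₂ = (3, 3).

(12, 24)

(25, 30) + (3, 3). λ = (3 - 30)/(3 - 25) ≡ 4/9 mod 31. 9⁻¹ ≡ 7 (mod 31), so λ ≡ 28.
  x = λ² - 25 - 3 = 784 - 28 ≡ 12; y = λ·(25 - 12) - 30 ≡ 24. → (12, 24)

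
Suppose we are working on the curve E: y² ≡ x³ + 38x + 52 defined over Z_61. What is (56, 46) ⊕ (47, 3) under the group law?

(56, 46) + (47, 3). λ = (3 - 46)/(47 - 56) ≡ 18/52 mod 61. 52⁻¹ ≡ 27 (mod 61), so λ ≡ 59.
  x = λ² - 56 - 47 = 3481 - 103 ≡ 23; y = λ·(56 - 23) - 46 ≡ 10. → (23, 10)

(23, 10)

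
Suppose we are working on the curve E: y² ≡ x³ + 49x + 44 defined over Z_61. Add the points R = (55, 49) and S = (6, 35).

(20, 22)

(55, 49) + (6, 35). λ = (35 - 49)/(6 - 55) ≡ 47/12 mod 61. 12⁻¹ ≡ 56 (mod 61) since 12·56 = 672 ≡ 1, so λ ≡ 9.
  x = λ² - 55 - 6 = 81 - 61 ≡ 20; y = λ·(55 - 20) - 49 ≡ 22. → (20, 22)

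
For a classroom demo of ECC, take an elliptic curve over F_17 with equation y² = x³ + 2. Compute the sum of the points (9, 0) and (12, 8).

(5, 5)

(9, 0) + (12, 8). λ = (8 - 0)/(12 - 9) ≡ 8/3 mod 17. 3⁻¹ ≡ 6 (mod 17), so λ ≡ 14.
  x = λ² - 9 - 12 = 196 - 21 ≡ 5; y = λ·(9 - 5) - 0 ≡ 5. → (5, 5)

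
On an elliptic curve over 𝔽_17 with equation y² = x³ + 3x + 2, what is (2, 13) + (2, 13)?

(12, 10)

tangent at (2, 13): λ = (3·2² + 3)/(2·13) ≡ 15/9. 9⁻¹ ≡ 2 (mod 17), so λ ≡ 15·2 ≡ 13.
  x = λ² - 2 - 2 = 169 - 4 ≡ 12; y = λ·(2 - 12) - 13 ≡ 10. → (12, 10)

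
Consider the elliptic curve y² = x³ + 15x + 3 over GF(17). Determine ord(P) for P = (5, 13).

3

2P: tangent at (5, 13): λ = (3·5² + 15)/(2·13) ≡ 5/9. 9⁻¹ ≡ 2 (mod 17), so λ ≡ 5·2 ≡ 10.
  x = λ² - 5 - 5 = 100 - 10 ≡ 5; y = λ·(5 - 5) - 13 ≡ 4. → (5, 4)
3P: (5, 4) + (5, 13): same x and y₁ ≡ -y₂, so the sum is O.
3P = O, so the order is 3.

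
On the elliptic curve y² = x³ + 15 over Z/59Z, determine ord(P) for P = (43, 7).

2P: tangent at (43, 7): λ = (3·43² + 0)/(2·7) ≡ 1/14. 14⁻¹ ≡ 38 (mod 59) since 14·38 = 532 ≡ 1, so λ ≡ 1·38 ≡ 38.
  x = λ² - 43 - 43 = 1444 - 86 ≡ 1; y = λ·(43 - 1) - 7 ≡ 55. → (1, 55)
3P: (1, 55) + (43, 7). λ = (7 - 55)/(43 - 1) ≡ 11/42 mod 59. 42⁻¹ ≡ 52 (mod 59) since 42·52 = 2184 ≡ 1, so λ ≡ 41.
  x = λ² - 1 - 43 = 1681 - 44 ≡ 44; y = λ·(1 - 44) - 55 ≡ 11. → (44, 11)
4P: (44, 11) + (43, 7). λ = (7 - 11)/(43 - 44) ≡ 55/58 mod 59. 58⁻¹ ≡ 58 (mod 59), so λ ≡ 4.
  x = λ² - 44 - 43 = 16 - 87 ≡ 47; y = λ·(44 - 47) - 11 ≡ 36. → (47, 36)
5P: (47, 36) + (43, 7). λ = (7 - 36)/(43 - 47) ≡ 30/55 mod 59. 55⁻¹ ≡ 44 (mod 59), so λ ≡ 22.
  x = λ² - 47 - 43 = 484 - 90 ≡ 40; y = λ·(47 - 40) - 36 ≡ 0. → (40, 0)
6P: (40, 0) + (43, 7). λ = (7 - 0)/(43 - 40) ≡ 7/3 mod 59. 3⁻¹ ≡ 20 (mod 59) since 3·20 = 60 ≡ 1, so λ ≡ 22.
  x = λ² - 40 - 43 = 484 - 83 ≡ 47; y = λ·(40 - 47) - 0 ≡ 23. → (47, 23)
7P: (47, 23) + (43, 7). λ = (7 - 23)/(43 - 47) ≡ 43/55 mod 59. 55⁻¹ ≡ 44 (mod 59), so λ ≡ 4.
  x = λ² - 47 - 43 = 16 - 90 ≡ 44; y = λ·(47 - 44) - 23 ≡ 48. → (44, 48)
8P: (44, 48) + (43, 7). λ = (7 - 48)/(43 - 44) ≡ 18/58 mod 59. 58⁻¹ ≡ 58 (mod 59) since 58·58 = 3364 ≡ 1, so λ ≡ 41.
  x = λ² - 44 - 43 = 1681 - 87 ≡ 1; y = λ·(44 - 1) - 48 ≡ 4. → (1, 4)
9P: (1, 4) + (43, 7). λ = (7 - 4)/(43 - 1) ≡ 3/42 mod 59. 42⁻¹ ≡ 52 (mod 59), so λ ≡ 38.
  x = λ² - 1 - 43 = 1444 - 44 ≡ 43; y = λ·(1 - 43) - 4 ≡ 52. → (43, 52)
10P: (43, 52) + (43, 7): same x and y₁ ≡ -y₂, so the sum is O.
10P = O, so the order is 10.

10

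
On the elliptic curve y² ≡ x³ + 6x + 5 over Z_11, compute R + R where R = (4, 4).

(8, 2)

tangent at (4, 4): λ = (3·4² + 6)/(2·4) ≡ 10/8. 8⁻¹ ≡ 7 (mod 11), so λ ≡ 10·7 ≡ 4.
  x = λ² - 4 - 4 = 16 - 8 ≡ 8; y = λ·(4 - 8) - 4 ≡ 2. → (8, 2)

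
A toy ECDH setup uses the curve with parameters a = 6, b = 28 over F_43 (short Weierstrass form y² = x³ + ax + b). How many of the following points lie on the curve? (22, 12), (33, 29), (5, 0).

1

(22, 12): 12² ≡ 15, rhs ≡ 15 → on.
(33, 29): 29² ≡ 24, rhs ≡ 0 → off.
(5, 0): 0² ≡ 0, rhs ≡ 11 → off.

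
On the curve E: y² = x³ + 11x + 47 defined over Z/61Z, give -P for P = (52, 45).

(52, 16)

-(52, 45) = (52, -45 mod 61) = (52, 16).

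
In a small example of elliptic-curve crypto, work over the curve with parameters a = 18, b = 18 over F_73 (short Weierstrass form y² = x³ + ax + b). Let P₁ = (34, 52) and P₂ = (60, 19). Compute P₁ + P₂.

(34, 52) + (60, 19). λ = (19 - 52)/(60 - 34) ≡ 40/26 mod 73. 26⁻¹ ≡ 59 (mod 73), so λ ≡ 24.
  x = λ² - 34 - 60 = 576 - 94 ≡ 44; y = λ·(34 - 44) - 52 ≡ 0. → (44, 0)

(44, 0)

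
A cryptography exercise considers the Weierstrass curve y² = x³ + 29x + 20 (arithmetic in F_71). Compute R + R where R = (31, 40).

(2, 50)

tangent at (31, 40): λ = (3·31² + 29)/(2·40) ≡ 1/9. 9⁻¹ ≡ 8 (mod 71) since 9·8 = 72 ≡ 1, so λ ≡ 1·8 ≡ 8.
  x = λ² - 31 - 31 = 64 - 62 ≡ 2; y = λ·(31 - 2) - 40 ≡ 50. → (2, 50)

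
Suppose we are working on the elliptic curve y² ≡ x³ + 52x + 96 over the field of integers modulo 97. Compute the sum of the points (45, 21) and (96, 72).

(45, 21) + (96, 72). λ = (72 - 21)/(96 - 45) ≡ 51/51 mod 97. 51⁻¹ ≡ 78 (mod 97), so λ ≡ 1.
  x = λ² - 45 - 96 = 1 - 141 ≡ 54; y = λ·(45 - 54) - 21 ≡ 67. → (54, 67)

(54, 67)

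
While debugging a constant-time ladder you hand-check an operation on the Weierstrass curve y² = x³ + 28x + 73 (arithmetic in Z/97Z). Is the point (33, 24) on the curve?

y² = 24² ≡ 91; x³ + 28x + 73 = 36934 ≡ 74 (mod 97). 91 ≠ 74.

no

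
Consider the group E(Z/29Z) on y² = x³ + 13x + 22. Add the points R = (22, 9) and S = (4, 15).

(22, 9) + (4, 15). λ = (15 - 9)/(4 - 22) ≡ 6/11 mod 29. 11⁻¹ ≡ 8 (mod 29) since 11·8 = 88 ≡ 1, so λ ≡ 19.
  x = λ² - 22 - 4 = 361 - 26 ≡ 16; y = λ·(22 - 16) - 9 ≡ 18. → (16, 18)

(16, 18)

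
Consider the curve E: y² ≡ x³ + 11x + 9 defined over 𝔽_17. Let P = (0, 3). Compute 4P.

(6, 11)

Double-and-add on 4 = (100)₂. Start with P = (0, 3) for the leading 1-bit.
double: tangent at (0, 3): λ = (3·0² + 11)/(2·3) ≡ 11/6. 6⁻¹ ≡ 3 (mod 17) since 6·3 = 18 ≡ 1, so λ ≡ 11·3 ≡ 16.
  x = λ² - 0 - 0 = 256 - 0 ≡ 1; y = λ·(0 - 1) - 3 ≡ 15. → (1, 15)
double: tangent at (1, 15): λ = (3·1² + 11)/(2·15) ≡ 14/13. 13⁻¹ ≡ 4 (mod 17), so λ ≡ 14·4 ≡ 5.
  x = λ² - 1 - 1 = 25 - 2 ≡ 6; y = λ·(1 - 6) - 15 ≡ 11. → (6, 11)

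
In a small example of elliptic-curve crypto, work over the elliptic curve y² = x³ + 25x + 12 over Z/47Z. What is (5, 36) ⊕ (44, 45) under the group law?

(5, 36) + (44, 45). λ = (45 - 36)/(44 - 5) ≡ 9/39 mod 47. 39⁻¹ ≡ 41 (mod 47), so λ ≡ 40.
  x = λ² - 5 - 44 = 1600 - 49 ≡ 0; y = λ·(5 - 0) - 36 ≡ 23. → (0, 23)

(0, 23)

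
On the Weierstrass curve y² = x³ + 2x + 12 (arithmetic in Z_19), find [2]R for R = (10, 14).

tangent at (10, 14): λ = (3·10² + 2)/(2·14) ≡ 17/9. 9⁻¹ ≡ 17 (mod 19) since 9·17 = 153 ≡ 1, so λ ≡ 17·17 ≡ 4.
  x = λ² - 10 - 10 = 16 - 20 ≡ 15; y = λ·(10 - 15) - 14 ≡ 4. → (15, 4)

(15, 4)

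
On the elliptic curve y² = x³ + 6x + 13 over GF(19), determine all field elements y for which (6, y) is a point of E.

x³ + 6x + 13 = 265 ≡ 18 (mod 19).
18 is a non-residue mod 19; no y exists.

none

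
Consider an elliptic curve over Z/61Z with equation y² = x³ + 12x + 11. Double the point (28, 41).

(8, 58)

tangent at (28, 41): λ = (3·28² + 12)/(2·41) ≡ 46/21. 21⁻¹ ≡ 32 (mod 61) since 21·32 = 672 ≡ 1, so λ ≡ 46·32 ≡ 8.
  x = λ² - 28 - 28 = 64 - 56 ≡ 8; y = λ·(28 - 8) - 41 ≡ 58. → (8, 58)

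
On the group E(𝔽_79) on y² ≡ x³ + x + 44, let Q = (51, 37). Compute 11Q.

Repeated addition: build up to 11Q.
2Q: tangent at (51, 37): λ = (3·51² + 1)/(2·37) ≡ 62/74. 74⁻¹ ≡ 63 (mod 79) since 74·63 = 4662 ≡ 1, so λ ≡ 62·63 ≡ 35.
  x = λ² - 51 - 51 = 1225 - 102 ≡ 17; y = λ·(51 - 17) - 37 ≡ 47. → (17, 47)
3Q: (17, 47) + (51, 37). λ = (37 - 47)/(51 - 17) ≡ 69/34 mod 79. 34⁻¹ ≡ 7 (mod 79) since 34·7 = 238 ≡ 1, so λ ≡ 9.
  x = λ² - 17 - 51 = 81 - 68 ≡ 13; y = λ·(17 - 13) - 47 ≡ 68. → (13, 68)
4Q: (13, 68) + (51, 37). λ = (37 - 68)/(51 - 13) ≡ 48/38 mod 79. 38⁻¹ ≡ 52 (mod 79), so λ ≡ 47.
  x = λ² - 13 - 51 = 2209 - 64 ≡ 12; y = λ·(13 - 12) - 68 ≡ 58. → (12, 58)
5Q: (12, 58) + (51, 37). λ = (37 - 58)/(51 - 12) ≡ 58/39 mod 79. 39⁻¹ ≡ 77 (mod 79), so λ ≡ 42.
  x = λ² - 12 - 51 = 1764 - 63 ≡ 42; y = λ·(12 - 42) - 58 ≡ 25. → (42, 25)
6Q: (42, 25) + (51, 37). λ = (37 - 25)/(51 - 42) ≡ 12/9 mod 79. 9⁻¹ ≡ 44 (mod 79), so λ ≡ 54.
  x = λ² - 42 - 51 = 2916 - 93 ≡ 58; y = λ·(42 - 58) - 25 ≡ 59. → (58, 59)
7Q: (58, 59) + (51, 37). λ = (37 - 59)/(51 - 58) ≡ 57/72 mod 79. 72⁻¹ ≡ 45 (mod 79), so λ ≡ 37.
  x = λ² - 58 - 51 = 1369 - 109 ≡ 75; y = λ·(58 - 75) - 59 ≡ 23. → (75, 23)
8Q: (75, 23) + (51, 37). λ = (37 - 23)/(51 - 75) ≡ 14/55 mod 79. 55⁻¹ ≡ 23 (mod 79), so λ ≡ 6.
  x = λ² - 75 - 51 = 36 - 126 ≡ 68; y = λ·(75 - 68) - 23 ≡ 19. → (68, 19)
9Q: (68, 19) + (51, 37). λ = (37 - 19)/(51 - 68) ≡ 18/62 mod 79. 62⁻¹ ≡ 65 (mod 79) since 62·65 = 4030 ≡ 1, so λ ≡ 64.
  x = λ² - 68 - 51 = 4096 - 119 ≡ 27; y = λ·(68 - 27) - 19 ≡ 77. → (27, 77)
10Q: (27, 77) + (51, 37). λ = (37 - 77)/(51 - 27) ≡ 39/24 mod 79. 24⁻¹ ≡ 56 (mod 79), so λ ≡ 51.
  x = λ² - 27 - 51 = 2601 - 78 ≡ 74; y = λ·(27 - 74) - 77 ≡ 54. → (74, 54)
11Q: (74, 54) + (51, 37). λ = (37 - 54)/(51 - 74) ≡ 62/56 mod 79. 56⁻¹ ≡ 24 (mod 79), so λ ≡ 66.
  x = λ² - 74 - 51 = 4356 - 125 ≡ 44; y = λ·(74 - 44) - 54 ≡ 30. → (44, 30)

(44, 30)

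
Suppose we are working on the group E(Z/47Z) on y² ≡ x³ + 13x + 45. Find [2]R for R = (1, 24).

(19, 17)

tangent at (1, 24): λ = (3·1² + 13)/(2·24) ≡ 16/1. 1⁻¹ ≡ 1 (mod 47), so λ ≡ 16·1 ≡ 16.
  x = λ² - 1 - 1 = 256 - 2 ≡ 19; y = λ·(1 - 19) - 24 ≡ 17. → (19, 17)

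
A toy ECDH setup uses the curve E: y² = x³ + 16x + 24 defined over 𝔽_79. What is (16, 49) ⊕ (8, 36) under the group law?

(16, 49) + (8, 36). λ = (36 - 49)/(8 - 16) ≡ 66/71 mod 79. 71⁻¹ ≡ 69 (mod 79), so λ ≡ 51.
  x = λ² - 16 - 8 = 2601 - 24 ≡ 49; y = λ·(16 - 49) - 49 ≡ 6. → (49, 6)

(49, 6)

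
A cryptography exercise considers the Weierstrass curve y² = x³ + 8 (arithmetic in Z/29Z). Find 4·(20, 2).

(20, 27)

Write G = (20, 2).
Repeated addition: build up to 4G.
2G: tangent at (20, 2): λ = (3·20² + 0)/(2·2) ≡ 11/4. 4⁻¹ ≡ 22 (mod 29) since 4·22 = 88 ≡ 1, so λ ≡ 11·22 ≡ 10.
  x = λ² - 20 - 20 = 100 - 40 ≡ 2; y = λ·(20 - 2) - 2 ≡ 4. → (2, 4)
3G: (2, 4) + (20, 2). λ = (2 - 4)/(20 - 2) ≡ 27/18 mod 29. 18⁻¹ ≡ 21 (mod 29), so λ ≡ 16.
  x = λ² - 2 - 20 = 256 - 22 ≡ 2; y = λ·(2 - 2) - 4 ≡ 25. → (2, 25)
4G: (2, 25) + (20, 2). λ = (2 - 25)/(20 - 2) ≡ 6/18 mod 29. 18⁻¹ ≡ 21 (mod 29) since 18·21 = 378 ≡ 1, so λ ≡ 10.
  x = λ² - 2 - 20 = 100 - 22 ≡ 20; y = λ·(2 - 20) - 25 ≡ 27. → (20, 27)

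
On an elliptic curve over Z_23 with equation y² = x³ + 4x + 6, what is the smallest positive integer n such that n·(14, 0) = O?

2

2P: (14, 0) + (14, 0): same x and y₁ ≡ -y₂, so the sum is O.
2P = O, so the order is 2.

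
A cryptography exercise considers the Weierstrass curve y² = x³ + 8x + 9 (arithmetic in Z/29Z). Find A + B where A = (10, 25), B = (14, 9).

(21, 19)

(10, 25) + (14, 9). λ = (9 - 25)/(14 - 10) ≡ 13/4 mod 29. 4⁻¹ ≡ 22 (mod 29), so λ ≡ 25.
  x = λ² - 10 - 14 = 625 - 24 ≡ 21; y = λ·(10 - 21) - 25 ≡ 19. → (21, 19)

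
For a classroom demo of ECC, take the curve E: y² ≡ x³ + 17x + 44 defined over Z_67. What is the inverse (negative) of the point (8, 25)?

-(8, 25) = (8, -25 mod 67) = (8, 42).

(8, 42)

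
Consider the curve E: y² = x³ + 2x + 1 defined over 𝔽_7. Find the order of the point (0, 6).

5

2P: tangent at (0, 6): λ = (3·0² + 2)/(2·6) ≡ 2/5. 5⁻¹ ≡ 3 (mod 7) since 5·3 = 15 ≡ 1, so λ ≡ 2·3 ≡ 6.
  x = λ² - 0 - 0 = 36 - 0 ≡ 1; y = λ·(0 - 1) - 6 ≡ 2. → (1, 2)
3P: (1, 2) + (0, 6). λ = (6 - 2)/(0 - 1) ≡ 4/6 mod 7. 6⁻¹ ≡ 6 (mod 7) since 6·6 = 36 ≡ 1, so λ ≡ 3.
  x = λ² - 1 - 0 = 9 - 1 ≡ 1; y = λ·(1 - 1) - 2 ≡ 5. → (1, 5)
4P: (1, 5) + (0, 6). λ = (6 - 5)/(0 - 1) ≡ 1/6 mod 7. 6⁻¹ ≡ 6 (mod 7) since 6·6 = 36 ≡ 1, so λ ≡ 6.
  x = λ² - 1 - 0 = 36 - 1 ≡ 0; y = λ·(1 - 0) - 5 ≡ 1. → (0, 1)
5P: (0, 1) + (0, 6): same x and y₁ ≡ -y₂, so the sum is O.
5P = O, so the order is 5.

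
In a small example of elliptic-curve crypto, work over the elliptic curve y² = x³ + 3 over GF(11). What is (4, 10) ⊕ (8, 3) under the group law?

(0, 5)

(4, 10) + (8, 3). λ = (3 - 10)/(8 - 4) ≡ 4/4 mod 11. 4⁻¹ ≡ 3 (mod 11) since 4·3 = 12 ≡ 1, so λ ≡ 1.
  x = λ² - 4 - 8 = 1 - 12 ≡ 0; y = λ·(4 - 0) - 10 ≡ 5. → (0, 5)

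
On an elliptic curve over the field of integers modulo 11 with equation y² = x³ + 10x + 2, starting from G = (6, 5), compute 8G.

Repeated addition: build up to 8G.
2G: tangent at (6, 5): λ = (3·6² + 10)/(2·5) ≡ 8/10. 10⁻¹ ≡ 10 (mod 11), so λ ≡ 8·10 ≡ 3.
  x = λ² - 6 - 6 = 9 - 12 ≡ 8; y = λ·(6 - 8) - 5 ≡ 0. → (8, 0)
3G: (8, 0) + (6, 5). λ = (5 - 0)/(6 - 8) ≡ 5/9 mod 11. 9⁻¹ ≡ 5 (mod 11), so λ ≡ 3.
  x = λ² - 8 - 6 = 9 - 14 ≡ 6; y = λ·(8 - 6) - 0 ≡ 6. → (6, 6)
4G: (6, 6) + (6, 5): same x and y₁ ≡ -y₂, so the sum is O.
5G: O + (6, 5) = (6, 5) (identity).
6G: tangent at (6, 5): λ = (3·6² + 10)/(2·5) ≡ 8/10. 10⁻¹ ≡ 10 (mod 11) since 10·10 = 100 ≡ 1, so λ ≡ 8·10 ≡ 3.
  x = λ² - 6 - 6 = 9 - 12 ≡ 8; y = λ·(6 - 8) - 5 ≡ 0. → (8, 0)
7G: (8, 0) + (6, 5). λ = (5 - 0)/(6 - 8) ≡ 5/9 mod 11. 9⁻¹ ≡ 5 (mod 11), so λ ≡ 3.
  x = λ² - 8 - 6 = 9 - 14 ≡ 6; y = λ·(8 - 6) - 0 ≡ 6. → (6, 6)
8G: (6, 6) + (6, 5): same x and y₁ ≡ -y₂, so the sum is O.

O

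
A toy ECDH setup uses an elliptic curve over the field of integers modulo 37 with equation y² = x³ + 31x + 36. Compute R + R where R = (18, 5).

(13, 34)

tangent at (18, 5): λ = (3·18² + 31)/(2·5) ≡ 4/10. 10⁻¹ ≡ 26 (mod 37) since 10·26 = 260 ≡ 1, so λ ≡ 4·26 ≡ 30.
  x = λ² - 18 - 18 = 900 - 36 ≡ 13; y = λ·(18 - 13) - 5 ≡ 34. → (13, 34)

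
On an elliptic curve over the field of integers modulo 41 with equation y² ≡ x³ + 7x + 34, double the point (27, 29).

(23, 29)

tangent at (27, 29): λ = (3·27² + 7)/(2·29) ≡ 21/17. 17⁻¹ ≡ 29 (mod 41) since 17·29 = 493 ≡ 1, so λ ≡ 21·29 ≡ 35.
  x = λ² - 27 - 27 = 1225 - 54 ≡ 23; y = λ·(27 - 23) - 29 ≡ 29. → (23, 29)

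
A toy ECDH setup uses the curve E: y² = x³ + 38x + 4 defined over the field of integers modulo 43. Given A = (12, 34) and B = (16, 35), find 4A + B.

(41, 36)

First 4A:
Double-and-add on 4 = (100)₂. Start with A = (12, 34) for the leading 1-bit.
double: tangent at (12, 34): λ = (3·12² + 38)/(2·34) ≡ 40/25. 25⁻¹ ≡ 31 (mod 43), so λ ≡ 40·31 ≡ 36.
  x = λ² - 12 - 12 = 1296 - 24 ≡ 25; y = λ·(12 - 25) - 34 ≡ 14. → (25, 14)
double: tangent at (25, 14): λ = (3·25² + 38)/(2·14) ≡ 21/28. 28⁻¹ ≡ 20 (mod 43) since 28·20 = 560 ≡ 1, so λ ≡ 21·20 ≡ 33.
  x = λ² - 25 - 25 = 1089 - 50 ≡ 7; y = λ·(25 - 7) - 14 ≡ 21. → (7, 21)
4A = (7, 21).
Finally 4A + B:
(7, 21) + (16, 35). λ = (35 - 21)/(16 - 7) ≡ 14/9 mod 43. 9⁻¹ ≡ 24 (mod 43) since 9·24 = 216 ≡ 1, so λ ≡ 35.
  x = λ² - 7 - 16 = 1225 - 23 ≡ 41; y = λ·(7 - 41) - 21 ≡ 36. → (41, 36)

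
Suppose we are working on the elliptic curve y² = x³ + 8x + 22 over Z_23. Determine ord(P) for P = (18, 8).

12

2P: tangent at (18, 8): λ = (3·18² + 8)/(2·8) ≡ 14/16. 16⁻¹ ≡ 13 (mod 23), so λ ≡ 14·13 ≡ 21.
  x = λ² - 18 - 18 = 441 - 36 ≡ 14; y = λ·(18 - 14) - 8 ≡ 7. → (14, 7)
3P: (14, 7) + (18, 8). λ = (8 - 7)/(18 - 14) ≡ 1/4 mod 23. 4⁻¹ ≡ 6 (mod 23), so λ ≡ 6.
  x = λ² - 14 - 18 = 36 - 32 ≡ 4; y = λ·(14 - 4) - 7 ≡ 7. → (4, 7)
4P: (4, 7) + (18, 8). λ = (8 - 7)/(18 - 4) ≡ 1/14 mod 23. 14⁻¹ ≡ 5 (mod 23), so λ ≡ 5.
  x = λ² - 4 - 18 = 25 - 22 ≡ 3; y = λ·(4 - 3) - 7 ≡ 21. → (3, 21)
5P: (3, 21) + (18, 8). λ = (8 - 21)/(18 - 3) ≡ 10/15 mod 23. 15⁻¹ ≡ 20 (mod 23), so λ ≡ 16.
  x = λ² - 3 - 18 = 256 - 21 ≡ 5; y = λ·(3 - 5) - 21 ≡ 16. → (5, 16)
6P: (5, 16) + (18, 8). λ = (8 - 16)/(18 - 5) ≡ 15/13 mod 23. 13⁻¹ ≡ 16 (mod 23), so λ ≡ 10.
  x = λ² - 5 - 18 = 100 - 23 ≡ 8; y = λ·(5 - 8) - 16 ≡ 0. → (8, 0)
7P: (8, 0) + (18, 8). λ = (8 - 0)/(18 - 8) ≡ 8/10 mod 23. 10⁻¹ ≡ 7 (mod 23), so λ ≡ 10.
  x = λ² - 8 - 18 = 100 - 26 ≡ 5; y = λ·(8 - 5) - 0 ≡ 7. → (5, 7)
8P: (5, 7) + (18, 8). λ = (8 - 7)/(18 - 5) ≡ 1/13 mod 23. 13⁻¹ ≡ 16 (mod 23) since 13·16 = 208 ≡ 1, so λ ≡ 16.
  x = λ² - 5 - 18 = 256 - 23 ≡ 3; y = λ·(5 - 3) - 7 ≡ 2. → (3, 2)
9P: (3, 2) + (18, 8). λ = (8 - 2)/(18 - 3) ≡ 6/15 mod 23. 15⁻¹ ≡ 20 (mod 23), so λ ≡ 5.
  x = λ² - 3 - 18 = 25 - 21 ≡ 4; y = λ·(3 - 4) - 2 ≡ 16. → (4, 16)
10P: (4, 16) + (18, 8). λ = (8 - 16)/(18 - 4) ≡ 15/14 mod 23. 14⁻¹ ≡ 5 (mod 23), so λ ≡ 6.
  x = λ² - 4 - 18 = 36 - 22 ≡ 14; y = λ·(4 - 14) - 16 ≡ 16. → (14, 16)
11P: (14, 16) + (18, 8). λ = (8 - 16)/(18 - 14) ≡ 15/4 mod 23. 4⁻¹ ≡ 6 (mod 23), so λ ≡ 21.
  x = λ² - 14 - 18 = 441 - 32 ≡ 18; y = λ·(14 - 18) - 16 ≡ 15. → (18, 15)
12P: (18, 15) + (18, 8): same x and y₁ ≡ -y₂, so the sum is O.
12P = O, so the order is 12.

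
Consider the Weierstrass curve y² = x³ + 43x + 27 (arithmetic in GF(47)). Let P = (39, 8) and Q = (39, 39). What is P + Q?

O

The two points share x = 39 and their y-coordinates satisfy 8 + 39 ≡ 0 (mod 47), so they are inverses. Their sum is 𝒪.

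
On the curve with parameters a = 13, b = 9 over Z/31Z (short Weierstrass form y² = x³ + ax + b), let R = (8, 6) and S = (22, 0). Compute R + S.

(8, 6) + (22, 0). λ = (0 - 6)/(22 - 8) ≡ 25/14 mod 31. 14⁻¹ ≡ 20 (mod 31) since 14·20 = 280 ≡ 1, so λ ≡ 4.
  x = λ² - 8 - 22 = 16 - 30 ≡ 17; y = λ·(8 - 17) - 6 ≡ 20. → (17, 20)

(17, 20)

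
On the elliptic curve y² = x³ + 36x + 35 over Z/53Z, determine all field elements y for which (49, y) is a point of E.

x³ + 36x + 35 = 119448 ≡ 39 (mod 53).
39 is a non-residue mod 53; no y exists.

none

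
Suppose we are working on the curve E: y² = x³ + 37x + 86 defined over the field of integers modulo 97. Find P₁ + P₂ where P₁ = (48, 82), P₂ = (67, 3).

(48, 82) + (67, 3). λ = (3 - 82)/(67 - 48) ≡ 18/19 mod 97. 19⁻¹ ≡ 46 (mod 97), so λ ≡ 52.
  x = λ² - 48 - 67 = 2704 - 115 ≡ 67; y = λ·(48 - 67) - 82 ≡ 94. → (67, 94)

(67, 94)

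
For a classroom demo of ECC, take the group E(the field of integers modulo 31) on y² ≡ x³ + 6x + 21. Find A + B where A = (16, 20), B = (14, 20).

(1, 11)

(16, 20) + (14, 20). λ = (20 - 20)/(14 - 16) ≡ 0/29 mod 31. 29⁻¹ ≡ 15 (mod 31) since 29·15 = 435 ≡ 1, so λ ≡ 0.
  x = λ² - 16 - 14 = 0 - 30 ≡ 1; y = λ·(16 - 1) - 20 ≡ 11. → (1, 11)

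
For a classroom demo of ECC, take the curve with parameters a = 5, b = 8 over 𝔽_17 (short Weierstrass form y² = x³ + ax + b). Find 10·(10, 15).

O

Write P = (10, 15).
Double-and-add on 10 = (1010)₂. Start with P = (10, 15) for the leading 1-bit.
double: tangent at (10, 15): λ = (3·10² + 5)/(2·15) ≡ 16/13. 13⁻¹ ≡ 4 (mod 17) since 13·4 = 52 ≡ 1, so λ ≡ 16·4 ≡ 13.
  x = λ² - 10 - 10 = 169 - 20 ≡ 13; y = λ·(10 - 13) - 15 ≡ 14. → (13, 14)
double: tangent at (13, 14): λ = (3·13² + 5)/(2·14) ≡ 2/11. 11⁻¹ ≡ 14 (mod 17), so λ ≡ 2·14 ≡ 11.
  x = λ² - 13 - 13 = 121 - 26 ≡ 10; y = λ·(13 - 10) - 14 ≡ 2. → (10, 2)
add P: (10, 2) + (10, 15): same x and y₁ ≡ -y₂, so the sum is O.
double: O + O = O (identity).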